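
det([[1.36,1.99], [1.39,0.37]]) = -2.263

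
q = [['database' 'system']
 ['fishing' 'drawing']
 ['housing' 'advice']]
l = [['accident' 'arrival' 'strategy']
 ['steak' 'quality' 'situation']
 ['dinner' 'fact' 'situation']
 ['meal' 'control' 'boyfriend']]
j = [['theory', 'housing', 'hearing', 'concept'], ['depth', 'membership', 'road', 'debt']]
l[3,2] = 'boyfriend'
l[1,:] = ['steak', 'quality', 'situation']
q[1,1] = 'drawing'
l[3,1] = 'control'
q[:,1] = ['system', 'drawing', 'advice']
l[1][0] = 'steak'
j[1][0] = 'depth'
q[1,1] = 'drawing'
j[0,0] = 'theory'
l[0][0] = 'accident'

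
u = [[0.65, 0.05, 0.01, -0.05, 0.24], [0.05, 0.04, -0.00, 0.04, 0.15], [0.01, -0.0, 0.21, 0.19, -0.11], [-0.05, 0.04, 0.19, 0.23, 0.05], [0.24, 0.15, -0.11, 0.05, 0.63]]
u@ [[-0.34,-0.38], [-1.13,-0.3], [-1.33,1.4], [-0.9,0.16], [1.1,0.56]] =[[0.02, -0.12], [0.07, 0.06], [-0.57, 0.26], [-0.43, 0.34], [0.54, 0.07]]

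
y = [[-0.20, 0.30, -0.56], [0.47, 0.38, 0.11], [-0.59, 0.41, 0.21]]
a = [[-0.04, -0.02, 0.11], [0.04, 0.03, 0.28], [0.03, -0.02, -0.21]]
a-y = [[0.16, -0.32, 0.67],[-0.43, -0.35, 0.17],[0.62, -0.43, -0.42]]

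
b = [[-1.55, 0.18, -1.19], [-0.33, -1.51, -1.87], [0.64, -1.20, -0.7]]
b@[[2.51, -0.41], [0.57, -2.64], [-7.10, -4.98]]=[[4.66, 6.09], [11.59, 13.43], [5.89, 6.39]]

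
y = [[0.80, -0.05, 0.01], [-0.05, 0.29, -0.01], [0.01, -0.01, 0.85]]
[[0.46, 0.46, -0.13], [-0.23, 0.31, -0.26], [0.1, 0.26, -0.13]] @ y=[[0.34, 0.11, -0.11], [-0.20, 0.10, -0.23], [0.07, 0.07, -0.11]]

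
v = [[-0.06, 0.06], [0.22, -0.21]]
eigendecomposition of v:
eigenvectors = [[0.69, -0.27], [0.72, 0.96]]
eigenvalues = [0.0, -0.27]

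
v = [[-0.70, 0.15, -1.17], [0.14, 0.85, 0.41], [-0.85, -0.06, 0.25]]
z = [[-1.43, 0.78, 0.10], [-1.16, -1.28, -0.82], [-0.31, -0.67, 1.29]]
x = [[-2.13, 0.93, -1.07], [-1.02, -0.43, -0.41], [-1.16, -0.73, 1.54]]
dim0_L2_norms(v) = [1.11, 0.87, 1.26]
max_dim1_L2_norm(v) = 1.37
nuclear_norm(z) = 5.01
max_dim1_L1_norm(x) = 4.13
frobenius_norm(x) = 3.49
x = v + z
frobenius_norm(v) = 1.89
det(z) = 4.55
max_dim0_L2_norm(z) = 1.87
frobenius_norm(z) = 2.92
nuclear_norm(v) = 3.16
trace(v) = 0.40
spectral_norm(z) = 1.98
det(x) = 3.69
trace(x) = -1.02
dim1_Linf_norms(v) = [1.17, 0.85, 0.85]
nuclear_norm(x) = 5.46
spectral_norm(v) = 1.46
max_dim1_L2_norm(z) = 1.91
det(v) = -1.06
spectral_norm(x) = 2.73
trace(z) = -1.42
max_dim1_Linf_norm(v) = 1.17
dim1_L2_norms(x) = [2.56, 1.18, 2.06]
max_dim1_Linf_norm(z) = 1.43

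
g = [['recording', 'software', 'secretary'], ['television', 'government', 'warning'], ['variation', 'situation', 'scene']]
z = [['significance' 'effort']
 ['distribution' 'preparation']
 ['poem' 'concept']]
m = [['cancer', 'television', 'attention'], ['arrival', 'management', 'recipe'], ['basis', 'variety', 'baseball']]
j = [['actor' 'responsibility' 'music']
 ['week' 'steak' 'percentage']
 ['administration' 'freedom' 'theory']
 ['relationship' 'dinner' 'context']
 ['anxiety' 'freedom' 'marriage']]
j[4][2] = 'marriage'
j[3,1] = 'dinner'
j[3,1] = 'dinner'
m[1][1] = 'management'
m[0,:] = ['cancer', 'television', 'attention']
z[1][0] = 'distribution'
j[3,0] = 'relationship'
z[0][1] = 'effort'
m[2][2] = 'baseball'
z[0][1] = 'effort'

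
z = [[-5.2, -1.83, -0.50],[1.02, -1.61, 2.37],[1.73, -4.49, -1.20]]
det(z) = -74.23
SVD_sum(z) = [[-5.29,  -0.42,  -0.69], [1.17,  0.09,  0.15], [1.19,  0.1,  0.15]] + [[0.13, -1.36, -0.16], [0.13, -1.40, -0.16], [0.45, -4.69, -0.54]] + [[-0.04, -0.04, 0.35],[-0.29, -0.3, 2.38],[0.1, 0.1, -0.81]]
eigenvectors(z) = [[(-0.91+0j), -0.06-0.22j, (-0.06+0.22j)], [-0.01+0.00j, (-0.08+0.55j), (-0.08-0.55j)], [0.41+0.00j, -0.80+0.00j, (-0.8-0j)]]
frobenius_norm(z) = 8.03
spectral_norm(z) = 5.61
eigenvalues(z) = [(-5+0j), (-1.51+3.55j), (-1.51-3.55j)]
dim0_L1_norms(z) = [7.95, 7.93, 4.07]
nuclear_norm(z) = 13.32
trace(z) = -8.01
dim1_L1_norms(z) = [7.53, 5.0, 7.42]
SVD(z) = [[-0.95, 0.27, 0.14],  [0.21, 0.28, 0.94],  [0.21, 0.92, -0.32]] @ diag([5.609295303783409, 5.136039448748392, 2.5764714195685796]) @ [[0.99, 0.08, 0.13],[0.09, -0.99, -0.11],[-0.12, -0.13, 0.99]]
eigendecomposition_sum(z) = [[-4.74-0.00j,-1.85+0.00j,0.53-0.00j], [(-0.05-0j),-0.02+0.00j,(0.01-0j)], [2.11+0.00j,(0.82-0j),(-0.24+0j)]] + [[-0.23+0.01j, (0.01-0.77j), (-0.52+0j)], [0.53+0.21j, -0.80+1.75j, 1.18+0.50j], [(-0.19+0.8j), -2.66-0.78j, -0.48+1.79j]] + [[(-0.23-0.01j),0.01+0.77j,(-0.52-0j)],[(0.53-0.21j),(-0.8-1.75j),(1.18-0.5j)],[-0.19-0.80j,(-2.66+0.78j),(-0.48-1.79j)]]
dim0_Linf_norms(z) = [5.2, 4.49, 2.37]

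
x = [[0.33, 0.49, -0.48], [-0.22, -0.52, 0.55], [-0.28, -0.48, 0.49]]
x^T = [[0.33, -0.22, -0.28], [0.49, -0.52, -0.48], [-0.48, 0.55, 0.49]]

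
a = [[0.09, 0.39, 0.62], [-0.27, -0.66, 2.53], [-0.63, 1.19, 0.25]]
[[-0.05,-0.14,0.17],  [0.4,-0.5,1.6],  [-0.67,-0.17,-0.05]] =a @ [[0.38, 0.09, -0.30], [-0.38, -0.05, -0.31], [0.10, -0.2, 0.52]]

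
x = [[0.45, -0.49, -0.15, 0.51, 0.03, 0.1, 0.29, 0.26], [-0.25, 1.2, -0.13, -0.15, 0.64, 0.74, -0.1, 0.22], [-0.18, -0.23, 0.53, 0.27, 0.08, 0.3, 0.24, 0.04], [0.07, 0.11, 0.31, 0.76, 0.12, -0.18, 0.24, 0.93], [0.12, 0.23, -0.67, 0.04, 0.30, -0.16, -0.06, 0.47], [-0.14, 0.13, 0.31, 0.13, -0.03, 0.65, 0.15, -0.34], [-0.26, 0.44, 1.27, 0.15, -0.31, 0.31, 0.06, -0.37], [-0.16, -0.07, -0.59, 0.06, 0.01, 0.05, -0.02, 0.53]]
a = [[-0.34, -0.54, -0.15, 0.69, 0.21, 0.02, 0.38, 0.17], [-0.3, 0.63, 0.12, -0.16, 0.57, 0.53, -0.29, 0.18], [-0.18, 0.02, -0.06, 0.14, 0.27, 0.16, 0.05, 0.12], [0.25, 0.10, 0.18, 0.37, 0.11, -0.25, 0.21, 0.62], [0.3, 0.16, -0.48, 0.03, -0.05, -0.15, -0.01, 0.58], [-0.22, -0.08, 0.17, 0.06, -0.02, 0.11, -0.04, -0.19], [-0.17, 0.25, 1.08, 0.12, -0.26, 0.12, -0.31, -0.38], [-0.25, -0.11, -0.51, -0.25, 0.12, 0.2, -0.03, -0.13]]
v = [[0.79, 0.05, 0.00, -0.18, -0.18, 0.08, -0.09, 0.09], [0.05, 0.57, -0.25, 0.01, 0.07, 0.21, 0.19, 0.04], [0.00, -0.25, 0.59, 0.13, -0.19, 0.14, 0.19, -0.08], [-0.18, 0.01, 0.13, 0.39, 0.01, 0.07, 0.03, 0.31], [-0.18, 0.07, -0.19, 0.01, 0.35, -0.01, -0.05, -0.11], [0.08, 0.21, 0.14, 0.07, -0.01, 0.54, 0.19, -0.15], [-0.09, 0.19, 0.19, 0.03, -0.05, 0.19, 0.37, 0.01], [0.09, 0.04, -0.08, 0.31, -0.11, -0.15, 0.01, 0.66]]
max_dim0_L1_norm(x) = 3.96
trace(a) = 0.22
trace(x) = 4.48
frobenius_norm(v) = 1.87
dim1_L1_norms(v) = [1.46, 1.39, 1.57, 1.13, 0.97, 1.39, 1.12, 1.45]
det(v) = -0.00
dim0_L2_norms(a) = [0.73, 0.9, 1.33, 0.86, 0.73, 0.68, 0.61, 1.0]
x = v + a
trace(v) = 4.26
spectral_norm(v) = 0.94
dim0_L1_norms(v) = [1.46, 1.39, 1.57, 1.13, 0.97, 1.39, 1.12, 1.45]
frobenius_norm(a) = 2.49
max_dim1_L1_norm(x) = 3.43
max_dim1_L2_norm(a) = 1.26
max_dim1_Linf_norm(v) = 0.79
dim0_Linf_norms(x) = [0.45, 1.2, 1.27, 0.76, 0.64, 0.74, 0.29, 0.93]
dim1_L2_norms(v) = [0.84, 0.69, 0.73, 0.55, 0.46, 0.65, 0.51, 0.76]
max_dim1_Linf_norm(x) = 1.27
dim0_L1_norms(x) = [1.63, 2.9, 3.96, 2.07, 1.52, 2.49, 1.16, 3.16]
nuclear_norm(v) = 4.27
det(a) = -0.00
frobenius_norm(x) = 3.19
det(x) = 0.00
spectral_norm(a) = 1.57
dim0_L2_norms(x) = [0.66, 1.42, 1.71, 0.99, 0.79, 1.11, 0.49, 1.32]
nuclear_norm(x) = 6.88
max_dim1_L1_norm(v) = 1.57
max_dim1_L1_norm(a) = 2.78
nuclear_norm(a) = 5.20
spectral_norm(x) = 2.01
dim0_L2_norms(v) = [0.84, 0.69, 0.73, 0.55, 0.46, 0.65, 0.51, 0.76]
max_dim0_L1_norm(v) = 1.57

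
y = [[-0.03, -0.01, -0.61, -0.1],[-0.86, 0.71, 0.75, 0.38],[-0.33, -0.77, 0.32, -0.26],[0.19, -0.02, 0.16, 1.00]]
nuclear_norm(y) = 3.83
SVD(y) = [[0.26, -0.13, -0.32, -0.9], [-0.90, 0.29, -0.22, -0.22], [0.11, 0.64, 0.69, -0.31], [-0.32, -0.70, 0.6, -0.21]] @ diag([1.4895735035503128, 1.0606480052514768, 0.870968839476652, 0.406460166729291]) @ [[0.45,-0.49,-0.57,-0.48],[-0.56,-0.26,0.37,-0.7],[0.1,-0.80,0.40,0.43],[0.69,0.23,0.61,-0.31]]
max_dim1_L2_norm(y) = 1.4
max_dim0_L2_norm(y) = 1.11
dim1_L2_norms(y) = [0.62, 1.4, 0.93, 1.03]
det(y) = -0.56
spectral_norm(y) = 1.49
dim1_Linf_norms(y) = [0.61, 0.86, 0.77, 1.0]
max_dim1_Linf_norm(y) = 1.0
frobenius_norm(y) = 2.07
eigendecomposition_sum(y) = [[(-0.31+0j), (-0.1-0j), (-0.15-0j), -0.02-0.00j],[-0.11+0.00j, -0.04-0.00j, (-0.05-0j), (-0.01-0j)],[-0.22+0.00j, (-0.07-0j), (-0.1-0j), -0.02-0.00j],[(0.06-0j), 0.02+0.00j, 0.03+0.00j, 0j]] + [[0.13+0.09j, (0.05-0.21j), -0.23-0.05j, (-0.1-0.05j)], [-0.37+0.14j, (0.37+0.37j), 0.40-0.43j, (0.23-0.15j)], [(-0.01-0.3j), -0.36+0.17j, (0.21+0.39j), (0.05+0.2j)], [-0.04-0.02j, -0.00+0.06j, (0.07-0j), 0.03+0.01j]] + [[0.13-0.09j,0.05+0.21j,-0.23+0.05j,(-0.1+0.05j)], [-0.37-0.14j,0.37-0.37j,0.40+0.43j,0.23+0.15j], [(-0.01+0.3j),-0.36-0.17j,(0.21-0.39j),(0.05-0.2j)], [-0.04+0.02j,-0.00-0.06j,(0.07+0j),0.03-0.01j]] + [[(0.03-0j), -0.00+0.00j, (-0-0j), (0.12-0j)], [(-0.02+0j), -0j, 0.00+0.00j, -0.07+0.00j], [-0.08+0.00j, (0.01-0j), 0.01+0.00j, -0.35+0.00j], [0.21-0.00j, -0.04+0.00j, -0.01-0.00j, 0.93-0.00j]]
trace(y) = 2.00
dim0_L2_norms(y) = [0.94, 1.05, 1.03, 1.11]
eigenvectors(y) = [[(0.77+0j), 0.16+0.26j, (0.16-0.26j), 0.12+0.00j], [(0.27+0j), -0.76+0.00j, (-0.76-0j), (-0.07+0j)], [(0.55+0j), 0.19-0.54j, 0.19+0.54j, (-0.35+0j)], [-0.16+0.00j, (-0.06-0.07j), -0.06+0.07j, (0.93+0j)]]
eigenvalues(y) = [(-0.45+0j), (0.74+0.86j), (0.74-0.86j), (0.97+0j)]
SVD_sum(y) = [[0.17, -0.19, -0.22, -0.19], [-0.6, 0.65, 0.77, 0.65], [0.08, -0.08, -0.10, -0.08], [-0.22, 0.23, 0.27, 0.23]] + [[0.08, 0.03, -0.05, 0.09],  [-0.17, -0.08, 0.11, -0.22],  [-0.38, -0.17, 0.25, -0.47],  [0.41, 0.19, -0.27, 0.52]] + [[-0.03, 0.23, -0.11, -0.12], [-0.02, 0.16, -0.08, -0.08], [0.06, -0.49, 0.24, 0.26], [0.05, -0.42, 0.21, 0.22]] + [[-0.25, -0.08, -0.22, 0.11], [-0.06, -0.02, -0.06, 0.03], [-0.09, -0.03, -0.08, 0.04], [-0.06, -0.02, -0.05, 0.03]]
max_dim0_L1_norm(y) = 1.84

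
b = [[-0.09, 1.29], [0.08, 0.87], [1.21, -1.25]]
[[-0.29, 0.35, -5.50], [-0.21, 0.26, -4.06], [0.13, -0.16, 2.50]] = b@[[-0.13, 0.16, -2.52],  [-0.23, 0.28, -4.44]]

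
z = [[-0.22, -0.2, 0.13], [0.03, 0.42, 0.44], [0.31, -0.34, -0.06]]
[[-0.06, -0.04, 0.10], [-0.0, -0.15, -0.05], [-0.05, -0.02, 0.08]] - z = [[0.16,  0.16,  -0.03], [-0.03,  -0.57,  -0.49], [-0.36,  0.32,  0.14]]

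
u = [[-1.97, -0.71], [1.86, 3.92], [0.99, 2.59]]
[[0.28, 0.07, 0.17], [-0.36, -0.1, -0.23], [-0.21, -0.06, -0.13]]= u @ [[-0.13,-0.03,-0.08], [-0.03,-0.01,-0.02]]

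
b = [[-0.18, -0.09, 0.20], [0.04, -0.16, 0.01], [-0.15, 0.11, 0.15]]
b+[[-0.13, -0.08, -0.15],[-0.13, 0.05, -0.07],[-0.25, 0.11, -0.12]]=[[-0.31, -0.17, 0.05], [-0.09, -0.11, -0.06], [-0.4, 0.22, 0.03]]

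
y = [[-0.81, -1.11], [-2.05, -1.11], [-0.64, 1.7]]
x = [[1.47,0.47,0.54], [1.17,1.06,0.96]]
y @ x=[[-2.49, -1.56, -1.5], [-4.31, -2.14, -2.17], [1.05, 1.50, 1.29]]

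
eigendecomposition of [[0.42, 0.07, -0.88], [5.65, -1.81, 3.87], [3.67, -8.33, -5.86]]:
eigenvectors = [[-0.63+0.00j, (-0.06-0.08j), -0.06+0.08j],[(-0.64+0j), (0.14+0.54j), (0.14-0.54j)],[(0.44+0j), -0.82+0.00j, (-0.82-0j)]]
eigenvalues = [(1.1+0j), (-4.18+5.85j), (-4.18-5.85j)]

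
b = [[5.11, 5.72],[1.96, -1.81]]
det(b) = -20.46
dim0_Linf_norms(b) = [5.11, 5.72]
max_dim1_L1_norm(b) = 10.83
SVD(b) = [[-1.0,0.01], [0.01,1.00]] @ diag([7.670247967431066, 2.6674887287708646]) @ [[-0.66, -0.75], [0.75, -0.66]]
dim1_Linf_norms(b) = [5.72, 1.96]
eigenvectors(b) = [[0.97, -0.57],[0.23, 0.82]]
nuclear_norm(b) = 10.34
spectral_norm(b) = 7.67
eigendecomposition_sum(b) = [[5.56, 3.84], [1.32, 0.91]] + [[-0.45, 1.88], [0.64, -2.72]]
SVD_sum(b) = [[5.1, 5.73], [-0.03, -0.04]] + [[0.01, -0.01], [1.99, -1.77]]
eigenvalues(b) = [6.46, -3.16]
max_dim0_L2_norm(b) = 6.0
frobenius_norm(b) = 8.12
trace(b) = 3.30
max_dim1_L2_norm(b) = 7.67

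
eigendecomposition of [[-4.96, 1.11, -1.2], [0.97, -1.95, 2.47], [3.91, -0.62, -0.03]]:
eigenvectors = [[(0.56-0.13j),0.56+0.13j,-0.08+0.00j],[0.34+0.43j,0.34-0.43j,(-0.87+0j)],[(-0.61+0j),-0.61-0.00j,(-0.49+0j)]]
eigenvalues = [(-3.24+1.24j), (-3.24-1.24j), (-0.46+0j)]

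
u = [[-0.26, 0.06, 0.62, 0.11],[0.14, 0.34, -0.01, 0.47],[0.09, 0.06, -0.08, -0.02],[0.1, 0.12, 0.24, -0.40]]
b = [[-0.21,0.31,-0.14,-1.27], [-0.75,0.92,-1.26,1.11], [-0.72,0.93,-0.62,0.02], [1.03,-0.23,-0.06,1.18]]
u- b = [[-0.05, -0.25, 0.76, 1.38], [0.89, -0.58, 1.25, -0.64], [0.81, -0.87, 0.54, -0.04], [-0.93, 0.35, 0.30, -1.58]]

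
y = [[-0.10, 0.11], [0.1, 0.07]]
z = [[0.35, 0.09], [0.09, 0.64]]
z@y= [[-0.03, 0.04], [0.06, 0.05]]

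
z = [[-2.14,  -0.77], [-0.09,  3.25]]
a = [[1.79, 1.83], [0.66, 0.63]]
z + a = [[-0.35,1.06], [0.57,3.88]]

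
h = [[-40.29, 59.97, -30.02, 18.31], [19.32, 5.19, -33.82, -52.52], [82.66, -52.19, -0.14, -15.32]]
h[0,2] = -30.02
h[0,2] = -30.02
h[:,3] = [18.31, -52.52, -15.32]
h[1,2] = -33.82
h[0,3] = 18.31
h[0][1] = 59.97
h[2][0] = 82.66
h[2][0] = 82.66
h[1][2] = -33.82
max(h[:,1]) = 59.97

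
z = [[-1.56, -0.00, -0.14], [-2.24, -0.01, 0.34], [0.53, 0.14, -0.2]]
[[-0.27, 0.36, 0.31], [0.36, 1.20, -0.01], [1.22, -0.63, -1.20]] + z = [[-1.83, 0.36, 0.17], [-1.88, 1.19, 0.33], [1.75, -0.49, -1.4]]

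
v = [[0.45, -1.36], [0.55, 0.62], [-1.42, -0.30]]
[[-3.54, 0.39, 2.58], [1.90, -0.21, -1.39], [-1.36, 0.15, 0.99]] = v @ [[0.38, -0.04, -0.28], [2.73, -0.3, -1.99]]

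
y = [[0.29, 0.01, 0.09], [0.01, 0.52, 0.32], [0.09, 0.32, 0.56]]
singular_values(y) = [0.87, 0.31, 0.19]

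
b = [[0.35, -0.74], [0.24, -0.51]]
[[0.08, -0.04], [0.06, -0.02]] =b@[[0.09, -0.04], [-0.07, 0.03]]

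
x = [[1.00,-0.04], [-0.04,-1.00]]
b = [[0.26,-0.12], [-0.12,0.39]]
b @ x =[[0.26, 0.11],  [-0.14, -0.39]]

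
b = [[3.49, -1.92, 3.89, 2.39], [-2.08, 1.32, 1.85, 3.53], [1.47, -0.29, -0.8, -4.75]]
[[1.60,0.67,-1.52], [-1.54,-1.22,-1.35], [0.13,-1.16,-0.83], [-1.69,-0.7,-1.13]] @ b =[[1.96,-1.75,8.68,13.41], [-4.82,1.74,-7.17,-1.57], [1.65,-1.54,-0.98,0.16], [-6.1,2.65,-6.97,-1.14]]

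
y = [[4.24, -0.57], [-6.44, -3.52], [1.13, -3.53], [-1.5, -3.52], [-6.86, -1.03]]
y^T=[[4.24,-6.44,1.13,-1.5,-6.86], [-0.57,-3.52,-3.53,-3.52,-1.03]]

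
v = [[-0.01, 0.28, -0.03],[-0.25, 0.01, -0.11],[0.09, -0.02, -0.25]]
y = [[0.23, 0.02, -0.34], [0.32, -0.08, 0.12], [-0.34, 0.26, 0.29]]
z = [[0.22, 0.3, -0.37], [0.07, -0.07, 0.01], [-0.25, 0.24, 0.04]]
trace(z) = 0.19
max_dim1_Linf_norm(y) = 0.34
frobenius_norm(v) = 0.47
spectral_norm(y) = 0.65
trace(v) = -0.25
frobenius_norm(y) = 0.75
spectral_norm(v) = 0.29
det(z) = -0.00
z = v + y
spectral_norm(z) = 0.53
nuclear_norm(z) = 0.90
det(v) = -0.02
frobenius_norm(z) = 0.64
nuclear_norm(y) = 1.14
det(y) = -0.03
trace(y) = 0.44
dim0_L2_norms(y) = [0.52, 0.27, 0.46]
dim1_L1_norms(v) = [0.32, 0.37, 0.36]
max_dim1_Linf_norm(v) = 0.28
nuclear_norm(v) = 0.82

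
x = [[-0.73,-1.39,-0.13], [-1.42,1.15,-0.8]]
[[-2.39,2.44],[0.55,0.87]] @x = [[-1.72, 6.13, -1.64], [-1.64, 0.24, -0.77]]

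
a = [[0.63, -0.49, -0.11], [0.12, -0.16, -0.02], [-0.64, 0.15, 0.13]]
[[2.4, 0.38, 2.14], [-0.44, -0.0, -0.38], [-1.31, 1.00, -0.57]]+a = [[3.03, -0.11, 2.03], [-0.32, -0.16, -0.40], [-1.95, 1.15, -0.44]]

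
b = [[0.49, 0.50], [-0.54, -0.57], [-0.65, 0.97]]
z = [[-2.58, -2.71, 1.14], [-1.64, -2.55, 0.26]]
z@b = [[-0.54, 1.36], [0.4, 0.89]]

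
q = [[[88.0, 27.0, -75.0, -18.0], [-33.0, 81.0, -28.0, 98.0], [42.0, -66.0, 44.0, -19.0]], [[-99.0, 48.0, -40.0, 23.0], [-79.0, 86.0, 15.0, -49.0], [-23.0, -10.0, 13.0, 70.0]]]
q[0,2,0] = 42.0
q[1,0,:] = [-99.0, 48.0, -40.0, 23.0]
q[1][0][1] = 48.0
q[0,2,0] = 42.0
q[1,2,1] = -10.0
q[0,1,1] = 81.0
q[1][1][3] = -49.0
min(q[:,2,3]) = -19.0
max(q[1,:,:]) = 86.0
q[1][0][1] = 48.0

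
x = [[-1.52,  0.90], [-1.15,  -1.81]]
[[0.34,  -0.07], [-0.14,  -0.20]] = x @ [[-0.13, 0.08], [0.16, 0.06]]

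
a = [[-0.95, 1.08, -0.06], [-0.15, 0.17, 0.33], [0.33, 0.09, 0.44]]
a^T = [[-0.95, -0.15, 0.33], [1.08, 0.17, 0.09], [-0.06, 0.33, 0.44]]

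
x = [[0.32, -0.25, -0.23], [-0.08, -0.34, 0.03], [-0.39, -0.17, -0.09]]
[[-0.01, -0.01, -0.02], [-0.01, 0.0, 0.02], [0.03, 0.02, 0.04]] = x @ [[-0.06, -0.04, -0.09], [0.04, 0.0, -0.03], [-0.10, -0.03, -0.01]]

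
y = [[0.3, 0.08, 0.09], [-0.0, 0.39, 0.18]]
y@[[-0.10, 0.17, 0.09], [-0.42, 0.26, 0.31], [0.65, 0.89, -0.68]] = [[-0.01, 0.15, -0.01], [-0.05, 0.26, -0.0]]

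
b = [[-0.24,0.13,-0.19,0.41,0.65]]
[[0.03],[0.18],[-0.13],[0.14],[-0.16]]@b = [[-0.01, 0.00, -0.01, 0.01, 0.02], [-0.04, 0.02, -0.03, 0.07, 0.12], [0.03, -0.02, 0.02, -0.05, -0.08], [-0.03, 0.02, -0.03, 0.06, 0.09], [0.04, -0.02, 0.03, -0.07, -0.10]]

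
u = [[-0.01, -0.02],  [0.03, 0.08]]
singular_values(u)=[0.09, 0.0]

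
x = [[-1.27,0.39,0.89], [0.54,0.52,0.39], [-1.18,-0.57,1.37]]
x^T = [[-1.27,0.54,-1.18], [0.39,0.52,-0.57], [0.89,0.39,1.37]]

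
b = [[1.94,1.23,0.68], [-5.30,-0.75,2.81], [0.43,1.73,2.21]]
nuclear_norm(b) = 9.73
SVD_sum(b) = [[1.47, 0.25, -0.69], [-5.40, -0.93, 2.53], [-0.25, -0.04, 0.12]] + [[0.43,1.06,1.31], [0.09,0.21,0.26], [0.7,1.72,2.13]] + [[0.04, -0.08, 0.05], [0.01, -0.03, 0.02], [-0.03, 0.05, -0.04]]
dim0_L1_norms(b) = [7.67, 3.71, 5.7]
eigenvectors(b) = [[(-0.28+0j),(-0.55+0.17j),-0.55-0.17j], [0.83+0.00j,(0.22-0.41j),0.22+0.41j], [(-0.48+0j),(-0.68+0j),(-0.68-0j)]]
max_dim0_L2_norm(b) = 5.66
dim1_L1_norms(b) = [3.85, 8.86, 4.37]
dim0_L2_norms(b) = [5.66, 2.25, 3.64]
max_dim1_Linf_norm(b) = 5.3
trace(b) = 3.40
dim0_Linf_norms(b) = [5.3, 1.73, 2.81]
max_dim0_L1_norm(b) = 7.67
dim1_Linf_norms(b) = [1.94, 5.3, 2.21]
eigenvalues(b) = [(-0.57+0j), (1.99+0.93j), (1.99-0.93j)]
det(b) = -2.77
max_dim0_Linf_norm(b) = 5.3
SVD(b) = [[-0.26, -0.52, -0.81], [0.96, -0.10, -0.24], [0.04, -0.85, 0.53]] @ diag([6.260505585688931, 3.337350321128295, 0.13252413222714537]) @ [[-0.89, -0.15, 0.42], [-0.25, -0.61, -0.75], [-0.37, 0.78, -0.51]]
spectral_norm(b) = 6.26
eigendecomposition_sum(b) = [[0.41+0.00j,(0.17-0j),-0.28+0.00j], [-1.23-0.00j,(-0.52+0j),(0.82-0j)], [0.70+0.00j,0.30-0.00j,(-0.47+0j)]] + [[(0.76+2.81j),0.53-0.34j,(0.48-2.26j)], [(-2.03-1.22j),-0.12+0.50j,0.99+1.59j], [(-0.14+3.45j),(0.72-0.2j),1.34-2.38j]] + [[0.76-2.81j,0.53+0.34j,0.48+2.26j],[(-2.03+1.22j),(-0.12-0.5j),(0.99-1.59j)],[-0.14-3.45j,(0.72+0.2j),(1.34+2.38j)]]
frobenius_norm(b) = 7.10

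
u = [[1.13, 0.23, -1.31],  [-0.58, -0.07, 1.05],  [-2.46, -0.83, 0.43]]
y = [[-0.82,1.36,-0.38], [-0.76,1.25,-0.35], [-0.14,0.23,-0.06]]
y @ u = [[-0.78, 0.03, 2.34], [-0.72, 0.03, 2.16], [-0.14, 0.00, 0.40]]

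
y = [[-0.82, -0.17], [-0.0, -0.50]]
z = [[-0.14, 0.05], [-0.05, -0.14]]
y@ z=[[0.12, -0.02], [0.02, 0.07]]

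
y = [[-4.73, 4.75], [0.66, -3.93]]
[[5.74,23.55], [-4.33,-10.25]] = y @ [[-0.13, -2.84], [1.08, 2.13]]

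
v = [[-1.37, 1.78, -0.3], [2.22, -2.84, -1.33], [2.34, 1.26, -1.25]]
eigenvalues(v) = [(-4.27+0j), (-0.6+1.46j), (-0.6-1.46j)]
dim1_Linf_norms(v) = [1.78, 2.84, 2.34]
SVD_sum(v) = [[-1.42, 1.3, 0.60],  [2.67, -2.44, -1.13],  [0.85, -0.78, -0.36]] + [[0.39, 0.55, -0.27], [-0.25, -0.35, 0.17], [1.43, 2.03, -1.0]] + [[-0.34, -0.07, -0.63], [-0.20, -0.04, -0.37], [0.06, 0.01, 0.11]]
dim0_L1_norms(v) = [5.93, 5.88, 2.88]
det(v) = -10.59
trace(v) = -5.46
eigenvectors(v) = [[(0.52+0j), -0.25-0.34j, -0.25+0.34j], [(-0.85+0j), (0.03-0.35j), 0.03+0.35j], [-0.05+0.00j, -0.84+0.00j, (-0.84-0j)]]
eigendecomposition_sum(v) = [[-1.64-0.00j, 1.57+0.00j, (0.53-0j)],[2.68+0.00j, -2.58-0.00j, -0.87+0.00j],[(0.15+0j), -0.14-0.00j, (-0.05+0j)]] + [[(0.13+0.58j), (0.1+0.36j), -0.42-0.06j],[(-0.23+0.44j), (-0.13+0.28j), (-0.23-0.27j)],[(1.1+0.48j), 0.70+0.26j, -0.60+0.60j]] + [[0.13-0.58j, 0.10-0.36j, -0.42+0.06j], [-0.23-0.44j, (-0.13-0.28j), -0.23+0.27j], [1.10-0.48j, (0.7-0.26j), (-0.6-0.6j)]]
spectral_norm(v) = 4.46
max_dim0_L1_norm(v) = 5.93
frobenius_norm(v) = 5.34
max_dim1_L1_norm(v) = 6.39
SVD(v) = [[-0.45, 0.26, 0.85], [0.85, -0.17, 0.5], [0.27, 0.95, -0.14]] @ diag([4.462451277521592, 2.81015072818221, 0.8446783296870416]) @ [[0.7,-0.65,-0.3], [0.54,0.76,-0.37], [-0.47,-0.10,-0.88]]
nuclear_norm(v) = 8.12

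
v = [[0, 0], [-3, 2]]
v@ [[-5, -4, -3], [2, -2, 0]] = [[0, 0, 0], [19, 8, 9]]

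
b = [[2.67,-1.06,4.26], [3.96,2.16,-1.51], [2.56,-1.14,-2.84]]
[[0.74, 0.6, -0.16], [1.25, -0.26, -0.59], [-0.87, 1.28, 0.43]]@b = [[3.94,0.69,2.7], [0.8,-1.21,7.39], [3.85,3.2,-6.86]]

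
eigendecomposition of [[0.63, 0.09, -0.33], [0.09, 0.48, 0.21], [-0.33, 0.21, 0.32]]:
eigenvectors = [[0.47, -0.82, 0.34],[-0.43, 0.12, 0.89],[0.77, 0.56, 0.29]]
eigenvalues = [0.0, 0.84, 0.58]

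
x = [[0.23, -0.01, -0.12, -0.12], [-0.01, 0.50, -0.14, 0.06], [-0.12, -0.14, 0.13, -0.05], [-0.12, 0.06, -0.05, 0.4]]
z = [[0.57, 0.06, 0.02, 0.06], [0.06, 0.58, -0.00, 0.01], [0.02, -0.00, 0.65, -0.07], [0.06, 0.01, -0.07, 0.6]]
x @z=[[0.12, 0.01, -0.06, -0.05], [0.03, 0.29, -0.10, 0.05], [-0.08, -0.09, 0.09, -0.05], [-0.04, 0.03, -0.06, 0.24]]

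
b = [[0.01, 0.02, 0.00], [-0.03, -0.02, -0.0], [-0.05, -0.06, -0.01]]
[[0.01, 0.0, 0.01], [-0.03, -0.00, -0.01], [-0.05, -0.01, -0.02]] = b @ [[0.55, 0.09, 0.21], [0.47, 0.03, 0.2], [-0.22, 0.47, -0.33]]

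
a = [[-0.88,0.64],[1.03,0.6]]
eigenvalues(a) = [-1.24, 0.96]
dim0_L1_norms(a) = [1.91, 1.24]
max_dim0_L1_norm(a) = 1.91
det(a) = -1.19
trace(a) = -0.28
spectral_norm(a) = 1.36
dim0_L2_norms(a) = [1.35, 0.88]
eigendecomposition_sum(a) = [[-1.04, 0.36], [0.58, -0.20]] + [[0.16, 0.28],[0.45, 0.80]]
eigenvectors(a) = [[-0.87, -0.33], [0.49, -0.94]]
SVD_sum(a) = [[-0.84,-0.04], [1.06,0.05]] + [[-0.04, 0.68], [-0.03, 0.55]]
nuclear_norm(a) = 2.23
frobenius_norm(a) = 1.61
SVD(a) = [[-0.62, 0.78], [0.78, 0.62]] @ diag([1.3557693357732152, 0.8756651804069033]) @ [[1.00,0.05], [-0.05,1.00]]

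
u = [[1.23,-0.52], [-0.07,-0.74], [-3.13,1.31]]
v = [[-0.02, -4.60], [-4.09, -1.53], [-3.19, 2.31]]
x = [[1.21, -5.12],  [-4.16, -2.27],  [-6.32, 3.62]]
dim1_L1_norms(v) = [4.62, 5.62, 5.5]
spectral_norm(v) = 5.41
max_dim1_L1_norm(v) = 5.62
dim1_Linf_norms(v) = [4.6, 4.09, 3.19]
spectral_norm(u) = 3.65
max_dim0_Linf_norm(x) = 6.32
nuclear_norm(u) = 4.36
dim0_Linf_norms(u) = [3.13, 1.31]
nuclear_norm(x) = 14.05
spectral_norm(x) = 8.51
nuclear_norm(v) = 10.56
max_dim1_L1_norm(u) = 4.44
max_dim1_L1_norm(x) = 9.94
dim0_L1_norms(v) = [7.3, 8.44]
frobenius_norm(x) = 10.16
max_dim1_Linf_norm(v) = 4.6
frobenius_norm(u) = 3.72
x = u + v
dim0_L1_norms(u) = [4.43, 2.57]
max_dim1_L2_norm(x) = 7.28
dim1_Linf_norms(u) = [1.23, 0.74, 3.13]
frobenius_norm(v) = 7.47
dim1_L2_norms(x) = [5.26, 4.74, 7.28]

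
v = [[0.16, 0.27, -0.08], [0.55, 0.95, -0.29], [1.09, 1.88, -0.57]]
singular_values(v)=[2.54, 0.0, 0.0]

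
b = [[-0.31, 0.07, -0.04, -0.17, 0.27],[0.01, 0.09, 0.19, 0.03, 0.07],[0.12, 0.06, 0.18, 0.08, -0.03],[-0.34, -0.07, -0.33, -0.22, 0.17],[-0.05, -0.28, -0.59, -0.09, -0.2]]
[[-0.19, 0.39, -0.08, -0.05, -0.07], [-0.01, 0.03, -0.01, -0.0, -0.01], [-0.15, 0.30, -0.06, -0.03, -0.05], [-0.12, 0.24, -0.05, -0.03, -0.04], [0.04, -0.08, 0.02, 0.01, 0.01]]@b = [[0.07, 0.04, 0.13, 0.05, -0.02], [0.0, 0.00, 0.01, 0.0, 0.0], [0.06, 0.03, 0.09, 0.04, -0.01], [0.05, 0.02, 0.07, 0.03, -0.01], [-0.01, -0.01, -0.02, -0.01, 0.00]]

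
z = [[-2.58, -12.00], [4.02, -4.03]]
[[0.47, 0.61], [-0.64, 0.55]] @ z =[[1.24, -8.1], [3.86, 5.46]]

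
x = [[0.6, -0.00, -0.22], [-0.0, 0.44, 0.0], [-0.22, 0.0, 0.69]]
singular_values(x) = [0.87, 0.44, 0.42]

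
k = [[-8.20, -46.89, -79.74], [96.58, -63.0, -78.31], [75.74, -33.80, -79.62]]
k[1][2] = -78.31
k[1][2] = -78.31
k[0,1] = -46.89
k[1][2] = -78.31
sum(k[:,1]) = -143.69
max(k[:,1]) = -33.8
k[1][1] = -63.0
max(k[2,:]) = 75.74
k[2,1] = -33.8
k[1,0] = 96.58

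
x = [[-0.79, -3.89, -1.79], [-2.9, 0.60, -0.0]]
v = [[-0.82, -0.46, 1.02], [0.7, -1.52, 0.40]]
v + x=[[-1.61, -4.35, -0.77],[-2.20, -0.92, 0.4]]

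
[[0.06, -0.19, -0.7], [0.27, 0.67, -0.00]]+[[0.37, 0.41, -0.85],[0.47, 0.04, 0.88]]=[[0.43, 0.22, -1.55], [0.74, 0.71, 0.88]]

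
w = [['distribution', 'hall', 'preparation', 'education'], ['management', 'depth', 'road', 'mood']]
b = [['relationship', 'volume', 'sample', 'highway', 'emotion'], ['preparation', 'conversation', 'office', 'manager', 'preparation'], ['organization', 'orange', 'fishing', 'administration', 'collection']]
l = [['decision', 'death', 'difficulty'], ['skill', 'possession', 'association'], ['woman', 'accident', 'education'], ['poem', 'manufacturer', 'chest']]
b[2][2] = 'fishing'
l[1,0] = 'skill'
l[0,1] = 'death'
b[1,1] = 'conversation'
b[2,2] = 'fishing'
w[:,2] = ['preparation', 'road']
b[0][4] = 'emotion'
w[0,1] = 'hall'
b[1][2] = 'office'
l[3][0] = 'poem'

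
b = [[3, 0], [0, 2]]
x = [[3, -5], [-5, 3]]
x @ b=[[9, -10], [-15, 6]]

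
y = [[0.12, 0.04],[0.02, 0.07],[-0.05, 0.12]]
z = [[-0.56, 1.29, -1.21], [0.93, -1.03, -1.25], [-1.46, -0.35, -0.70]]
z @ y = [[0.02, -0.08], [0.15, -0.18], [-0.15, -0.17]]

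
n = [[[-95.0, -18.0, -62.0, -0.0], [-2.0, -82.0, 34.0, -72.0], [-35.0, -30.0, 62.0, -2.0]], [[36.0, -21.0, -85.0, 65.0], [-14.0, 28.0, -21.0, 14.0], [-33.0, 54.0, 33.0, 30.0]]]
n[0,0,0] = -95.0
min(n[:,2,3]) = -2.0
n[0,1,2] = 34.0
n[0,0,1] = -18.0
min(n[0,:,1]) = -82.0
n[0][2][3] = -2.0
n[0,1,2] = 34.0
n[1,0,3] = 65.0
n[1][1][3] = 14.0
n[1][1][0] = -14.0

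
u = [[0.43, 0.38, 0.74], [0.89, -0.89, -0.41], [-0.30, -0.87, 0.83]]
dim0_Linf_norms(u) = [0.89, 0.89, 0.83]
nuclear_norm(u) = 3.48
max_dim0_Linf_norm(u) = 0.89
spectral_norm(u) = 1.37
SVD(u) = [[-0.18, -0.33, -0.93], [0.91, 0.30, -0.28], [0.37, -0.90, 0.24]] @ diag([1.3679505358162012, 1.2395322361213508, 0.8702132883242895]) @ [[0.46, -0.88, -0.15], [0.32, 0.31, -0.89], [-0.83, -0.36, -0.42]]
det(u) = -1.48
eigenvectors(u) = [[(0.32+0j), (-0.27+0.6j), (-0.27-0.6j)], [-0.89+0.00j, (0.12+0.27j), (0.12-0.27j)], [(-0.31+0j), -0.70+0.00j, (-0.7-0j)]]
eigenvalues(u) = [(-1.35+0j), (0.86+0.59j), (0.86-0.59j)]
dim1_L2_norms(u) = [0.94, 1.32, 1.24]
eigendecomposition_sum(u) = [[-0.17+0.00j, (0.38-0j), (0.13-0j)], [0.47-0.00j, (-1.06+0j), -0.36+0.00j], [(0.16-0j), (-0.37+0j), -0.13+0.00j]] + [[(0.3+0.37j), 0.26j, 0.31-0.36j], [0.21+0.01j, 0.08+0.08j, -0.03-0.21j], [(-0.23+0.45j), (-0.25+0.11j), (0.48+0.14j)]] + [[0.30-0.37j, -0.26j, (0.31+0.36j)], [0.21-0.01j, 0.08-0.08j, (-0.03+0.21j)], [(-0.23-0.45j), -0.25-0.11j, 0.48-0.14j]]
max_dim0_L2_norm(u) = 1.3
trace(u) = 0.37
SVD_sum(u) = [[-0.11, 0.22, 0.04], [0.57, -1.10, -0.18], [0.23, -0.45, -0.07]] + [[-0.13,-0.13,0.36], [0.12,0.12,-0.33], [-0.35,-0.35,0.99]] + [[0.67,0.29,0.34], [0.20,0.09,0.1], [-0.18,-0.08,-0.09]]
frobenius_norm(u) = 2.04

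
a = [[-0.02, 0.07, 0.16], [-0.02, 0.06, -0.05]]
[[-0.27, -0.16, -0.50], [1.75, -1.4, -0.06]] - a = [[-0.25, -0.23, -0.66], [1.77, -1.46, -0.01]]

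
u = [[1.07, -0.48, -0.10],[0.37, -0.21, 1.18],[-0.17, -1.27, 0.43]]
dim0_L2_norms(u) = [1.14, 1.37, 1.26]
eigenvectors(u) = [[0.96+0.00j, (0.1+0.2j), 0.10-0.20j],[0.02+0.00j, (0.69+0j), (0.69-0j)],[-0.28+0.00j, (0.15+0.67j), (0.15-0.67j)]]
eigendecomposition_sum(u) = [[(1+0j), (-0.08+0j), -0.30+0.00j], [0.02+0.00j, (-0+0j), (-0.01+0j)], [-0.29-0.00j, 0.02-0.00j, 0.09+0.00j]] + [[0.03+0.05j,(-0.2+0.06j),0.10+0.16j], [(0.18-0.02j),-0.10+0.64j,0.59-0.04j], [0.06+0.17j,-0.65+0.04j,0.17+0.57j]] + [[(0.03-0.05j),  (-0.2-0.06j),  (0.1-0.16j)],[(0.18+0.02j),  (-0.1-0.64j),  0.59+0.04j],[(0.06-0.17j),  -0.65-0.04j,  (0.17-0.57j)]]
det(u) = 1.73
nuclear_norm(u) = 3.69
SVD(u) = [[-0.39, 0.9, 0.20],  [-0.60, -0.09, -0.8],  [-0.70, -0.43, 0.57]] @ diag([1.6282921406595323, 1.079366702999701, 0.9843943443163183]) @ [[-0.32,0.74,-0.59], [0.93,0.12,-0.35], [-0.19,-0.66,-0.72]]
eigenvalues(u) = [(1.09+0j), (0.1+1.26j), (0.1-1.26j)]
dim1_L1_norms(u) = [1.65, 1.76, 1.87]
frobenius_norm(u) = 2.19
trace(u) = 1.29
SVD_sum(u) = [[0.20,  -0.47,  0.38], [0.31,  -0.72,  0.58], [0.36,  -0.84,  0.68]] + [[0.9, 0.12, -0.34], [-0.09, -0.01, 0.03], [-0.43, -0.06, 0.16]] + [[-0.04, -0.13, -0.14], [0.15, 0.52, 0.57], [-0.1, -0.37, -0.41]]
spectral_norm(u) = 1.63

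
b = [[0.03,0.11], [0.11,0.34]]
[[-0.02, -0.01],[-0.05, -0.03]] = b @ [[0.11,0.06], [-0.17,-0.1]]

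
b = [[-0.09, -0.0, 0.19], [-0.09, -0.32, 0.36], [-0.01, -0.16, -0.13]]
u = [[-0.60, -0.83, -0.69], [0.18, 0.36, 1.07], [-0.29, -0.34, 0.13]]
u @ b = [[0.14, 0.38, -0.32], [-0.06, -0.29, 0.02], [0.06, 0.09, -0.19]]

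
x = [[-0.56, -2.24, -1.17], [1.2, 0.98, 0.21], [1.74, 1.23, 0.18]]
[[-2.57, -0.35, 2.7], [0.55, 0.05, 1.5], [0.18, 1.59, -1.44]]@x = [[5.72, 8.73, 3.42], [2.36, 0.66, -0.36], [-0.7, -0.62, -0.14]]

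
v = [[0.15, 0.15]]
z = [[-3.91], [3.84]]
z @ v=[[-0.59, -0.59], [0.58, 0.58]]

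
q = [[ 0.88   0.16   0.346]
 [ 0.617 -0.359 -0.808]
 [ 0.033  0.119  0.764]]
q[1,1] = -0.359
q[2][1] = 0.119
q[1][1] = -0.359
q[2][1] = 0.119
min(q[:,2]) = -0.808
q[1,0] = 0.617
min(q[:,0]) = 0.033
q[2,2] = 0.764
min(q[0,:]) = 0.16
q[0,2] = 0.346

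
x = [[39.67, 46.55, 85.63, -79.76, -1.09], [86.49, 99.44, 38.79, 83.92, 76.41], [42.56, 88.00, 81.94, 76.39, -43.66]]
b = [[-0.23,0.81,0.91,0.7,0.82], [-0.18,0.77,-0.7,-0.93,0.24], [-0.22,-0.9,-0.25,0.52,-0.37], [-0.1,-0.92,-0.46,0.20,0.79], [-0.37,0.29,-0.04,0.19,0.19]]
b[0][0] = -0.227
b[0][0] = -0.227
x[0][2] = 85.63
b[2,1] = -0.898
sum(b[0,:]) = 3.0149999999999997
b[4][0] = -0.369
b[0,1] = 0.813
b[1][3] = -0.933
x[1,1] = 99.44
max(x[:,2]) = 85.63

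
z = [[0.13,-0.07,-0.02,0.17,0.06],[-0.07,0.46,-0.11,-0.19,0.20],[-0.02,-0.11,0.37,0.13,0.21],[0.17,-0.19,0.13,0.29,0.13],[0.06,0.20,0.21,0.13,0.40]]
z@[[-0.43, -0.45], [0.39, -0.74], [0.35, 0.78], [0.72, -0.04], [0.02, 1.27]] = [[0.03, 0.05], [0.04, -0.13], [0.19, 0.64], [0.11, 0.32], [0.23, 0.49]]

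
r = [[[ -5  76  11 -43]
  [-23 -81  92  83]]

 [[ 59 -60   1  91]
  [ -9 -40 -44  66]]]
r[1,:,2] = [1, -44]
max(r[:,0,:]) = 91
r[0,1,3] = 83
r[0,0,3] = -43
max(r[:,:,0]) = 59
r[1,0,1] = -60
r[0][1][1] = -81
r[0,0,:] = [-5, 76, 11, -43]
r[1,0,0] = 59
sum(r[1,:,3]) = 157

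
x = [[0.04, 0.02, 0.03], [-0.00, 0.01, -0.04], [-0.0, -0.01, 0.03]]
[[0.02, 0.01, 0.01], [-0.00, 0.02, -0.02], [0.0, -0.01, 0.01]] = x @ [[0.41, 0.1, 0.11], [0.10, 0.54, -0.28], [0.11, -0.28, 0.31]]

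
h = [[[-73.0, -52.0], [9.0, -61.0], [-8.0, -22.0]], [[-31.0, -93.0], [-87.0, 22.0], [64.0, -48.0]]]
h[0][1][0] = 9.0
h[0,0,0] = -73.0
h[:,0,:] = [[-73.0, -52.0], [-31.0, -93.0]]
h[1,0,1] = -93.0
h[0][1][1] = -61.0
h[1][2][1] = -48.0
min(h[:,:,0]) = -87.0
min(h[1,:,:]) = -93.0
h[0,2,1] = -22.0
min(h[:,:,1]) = -93.0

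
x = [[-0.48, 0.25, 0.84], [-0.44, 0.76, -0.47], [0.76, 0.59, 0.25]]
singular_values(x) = [1.0, 0.99, 0.99]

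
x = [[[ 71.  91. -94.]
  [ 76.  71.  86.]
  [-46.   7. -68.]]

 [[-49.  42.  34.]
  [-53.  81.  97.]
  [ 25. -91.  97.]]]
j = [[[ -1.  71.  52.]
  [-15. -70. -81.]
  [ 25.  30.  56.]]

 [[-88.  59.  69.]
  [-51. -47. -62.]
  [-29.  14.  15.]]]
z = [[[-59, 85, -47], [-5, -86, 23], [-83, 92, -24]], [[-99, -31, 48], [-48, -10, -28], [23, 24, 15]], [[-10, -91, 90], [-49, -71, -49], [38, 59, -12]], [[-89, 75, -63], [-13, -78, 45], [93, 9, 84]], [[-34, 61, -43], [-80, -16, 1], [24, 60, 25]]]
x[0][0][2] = -94.0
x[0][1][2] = 86.0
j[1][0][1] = 59.0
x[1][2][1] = -91.0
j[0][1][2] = -81.0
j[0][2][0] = 25.0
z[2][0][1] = -91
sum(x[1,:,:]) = 183.0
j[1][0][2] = 69.0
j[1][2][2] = 15.0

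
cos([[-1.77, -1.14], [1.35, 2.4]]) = [[0.28, 0.21], [-0.25, -0.48]]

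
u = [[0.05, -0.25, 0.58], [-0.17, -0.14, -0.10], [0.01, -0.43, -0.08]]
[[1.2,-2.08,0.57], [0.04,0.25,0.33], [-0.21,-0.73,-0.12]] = u@[[-1.57, -1.76, -2.61], [0.04, 2.13, -0.01], [2.22, -2.51, 1.20]]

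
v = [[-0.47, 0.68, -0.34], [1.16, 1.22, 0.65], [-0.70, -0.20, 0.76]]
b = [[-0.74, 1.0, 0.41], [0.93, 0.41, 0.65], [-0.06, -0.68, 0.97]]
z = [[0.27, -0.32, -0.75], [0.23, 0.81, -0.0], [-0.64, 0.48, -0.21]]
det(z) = -0.53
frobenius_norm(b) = 2.14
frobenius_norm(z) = 1.46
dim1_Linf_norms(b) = [1.0, 0.93, 0.97]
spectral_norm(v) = 1.84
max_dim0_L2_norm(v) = 1.43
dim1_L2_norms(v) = [0.89, 1.8, 1.05]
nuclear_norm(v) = 3.72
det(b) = -1.81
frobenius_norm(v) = 2.27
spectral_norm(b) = 1.38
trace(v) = 1.51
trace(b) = 0.64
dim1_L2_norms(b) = [1.31, 1.21, 1.19]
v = z + b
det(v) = -1.62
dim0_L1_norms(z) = [1.14, 1.61, 0.96]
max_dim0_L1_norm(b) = 2.09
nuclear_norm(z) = 2.48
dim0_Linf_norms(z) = [0.64, 0.81, 0.75]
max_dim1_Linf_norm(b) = 1.0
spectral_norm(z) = 1.06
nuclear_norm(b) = 3.68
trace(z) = 0.87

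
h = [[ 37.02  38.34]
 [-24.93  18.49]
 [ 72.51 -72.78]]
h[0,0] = 37.02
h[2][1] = -72.78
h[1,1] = 18.49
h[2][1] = -72.78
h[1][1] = 18.49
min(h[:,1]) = -72.78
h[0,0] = 37.02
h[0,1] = 38.34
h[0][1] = 38.34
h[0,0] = 37.02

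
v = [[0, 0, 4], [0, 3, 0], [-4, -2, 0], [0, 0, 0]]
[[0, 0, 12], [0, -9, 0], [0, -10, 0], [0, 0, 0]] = v @ [[0, 4, 0], [0, -3, 0], [0, 0, 3]]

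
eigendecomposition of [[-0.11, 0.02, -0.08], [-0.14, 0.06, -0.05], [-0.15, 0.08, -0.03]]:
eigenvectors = [[0.68, 0.33, -0.49],[0.57, -0.43, -0.73],[0.47, -0.84, 0.49]]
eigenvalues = [-0.15, 0.07, -0.0]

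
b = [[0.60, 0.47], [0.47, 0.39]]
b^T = [[0.6, 0.47],[0.47, 0.39]]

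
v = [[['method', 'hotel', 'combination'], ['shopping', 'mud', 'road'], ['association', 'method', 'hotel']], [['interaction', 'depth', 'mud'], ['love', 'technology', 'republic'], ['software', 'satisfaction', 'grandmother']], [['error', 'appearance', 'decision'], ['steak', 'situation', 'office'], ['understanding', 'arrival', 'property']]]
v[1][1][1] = 'technology'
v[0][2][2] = 'hotel'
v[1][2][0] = 'software'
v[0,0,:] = ['method', 'hotel', 'combination']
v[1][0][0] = 'interaction'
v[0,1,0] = 'shopping'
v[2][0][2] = 'decision'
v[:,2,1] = ['method', 'satisfaction', 'arrival']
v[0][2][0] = 'association'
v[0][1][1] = 'mud'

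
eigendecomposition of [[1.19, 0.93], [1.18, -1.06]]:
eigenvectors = [[0.91, -0.33], [0.41, 0.94]]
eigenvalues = [1.6, -1.47]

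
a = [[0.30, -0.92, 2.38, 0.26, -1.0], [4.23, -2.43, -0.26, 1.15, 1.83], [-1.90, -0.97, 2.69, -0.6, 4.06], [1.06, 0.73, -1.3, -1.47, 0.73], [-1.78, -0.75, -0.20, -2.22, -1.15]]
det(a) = -301.01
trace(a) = -2.06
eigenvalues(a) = [(2.28+2.62j), (2.28-2.62j), (-2.05+2.38j), (-2.05-2.38j), (-2.53+0j)]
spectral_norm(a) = 5.78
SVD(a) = [[-0.03, -0.14, 0.75, 0.27, 0.58], [-0.91, 0.01, 0.00, 0.35, -0.21], [-0.03, -0.98, -0.19, -0.02, 0.01], [-0.08, 0.13, -0.63, 0.24, 0.73], [0.40, -0.02, -0.06, 0.86, -0.3]] @ diag([5.776394434315014, 5.413035304049674, 3.2889296069105693, 2.4455297337725055, 1.1968886741665006]) @ [[-0.80,  0.33,  0.02,  -0.31,  -0.39], [0.38,  0.21,  -0.58,  0.08,  -0.68], [0.02,  -0.28,  0.64,  0.42,  -0.58], [0.13,  -0.63,  0.0,  -0.73,  -0.21], [0.45,  0.6,  0.50,  -0.43,  -0.04]]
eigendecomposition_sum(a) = [[(0.41+1.5j), (-0.21+0.18j), (1-0.46j), 0.13+0.70j, 0.26-0.95j], [0.64+0.69j, (-0.06+0.15j), (0.41-0.53j), (0.27+0.34j), -0.12-0.58j], [-1.39+1.90j, (-0.41-0.08j), (1.49+0.75j), (-0.7+0.81j), (1.36-0.58j)], [0.32-0.38j, 0.08+0.02j, (-0.3-0.18j), (0.16-0.16j), -0.30+0.10j], [-0.69-0.27j, -0.01-0.13j, (-0.11+0.51j), (-0.3-0.15j), (0.28+0.37j)]] + [[(0.41-1.5j), -0.21-0.18j, 1.00+0.46j, (0.13-0.7j), (0.26+0.95j)],[0.64-0.69j, (-0.06-0.15j), (0.41+0.53j), 0.27-0.34j, -0.12+0.58j],[-1.39-1.90j, (-0.41+0.08j), (1.49-0.75j), (-0.7-0.81j), (1.36+0.58j)],[0.32+0.38j, 0.08-0.02j, (-0.3+0.18j), 0.16+0.16j, -0.30-0.10j],[-0.69+0.27j, (-0.01+0.13j), (-0.11-0.51j), (-0.3+0.15j), 0.28-0.37j]] + [[(-0.37+0.26j), -0.15-0.28j, 0.18-0.21j, -0.23-0.56j, (-0.83+0.04j)], [(0.8+0.66j), (-0.54+0.52j), (-0.57-0.28j), -1.12+0.86j, 0.60+1.85j], [(0.28-0.12j), 0.06+0.21j, -0.15+0.11j, (0.07+0.41j), (0.57+0.1j)], [(0.56-0.01j), -0.04+0.40j, (-0.33+0.09j), (-0.15+0.74j), (0.89+0.54j)], [(-0.16+0.58j), -0.40-0.16j, (0.01-0.37j), (-0.72-0.39j), (-0.83+0.76j)]] + [[(-0.37-0.26j), -0.15+0.28j, 0.18+0.21j, -0.23+0.56j, -0.83-0.04j], [(0.8-0.66j), -0.54-0.52j, -0.57+0.28j, (-1.12-0.86j), (0.6-1.85j)], [0.28+0.12j, 0.06-0.21j, -0.15-0.11j, (0.07-0.41j), (0.57-0.1j)], [(0.56+0.01j), (-0.04-0.4j), -0.33-0.09j, -0.15-0.74j, (0.89-0.54j)], [-0.16-0.58j, -0.40+0.16j, 0.01+0.37j, -0.72+0.39j, -0.83-0.76j]] + [[(0.21-0j), (-0.19+0j), 0.01+0.00j, 0.45+0.00j, 0.14-0.00j],[1.34-0.00j, (-1.22+0j), (0.07+0j), (2.85+0j), 0.87-0.00j],[(0.31-0j), (-0.28+0j), 0.02+0.00j, (0.66+0j), 0.20-0.00j],[-0.70+0.00j, 0.64-0.00j, (-0.04-0j), (-1.49-0j), (-0.46+0j)],[(-0.08+0j), 0.07-0.00j, -0.00-0.00j, (-0.17-0j), (-0.05+0j)]]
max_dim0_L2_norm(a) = 5.09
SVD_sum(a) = [[0.15, -0.06, -0.00, 0.06, 0.07], [4.2, -1.75, -0.1, 1.66, 2.07], [0.13, -0.05, -0.00, 0.05, 0.06], [0.36, -0.15, -0.01, 0.14, 0.18], [-1.85, 0.77, 0.04, -0.73, -0.91]] + [[-0.29,-0.16,0.44,-0.06,0.52], [0.03,0.02,-0.05,0.01,-0.06], [-2.02,-1.13,3.08,-0.42,3.63], [0.27,0.15,-0.41,0.05,-0.48], [-0.04,-0.02,0.06,-0.01,0.07]] + [[0.04, -0.70, 1.59, 1.04, -1.43], [0.0, -0.00, 0.01, 0.01, -0.01], [-0.01, 0.18, -0.4, -0.26, 0.36], [-0.03, 0.58, -1.32, -0.86, 1.19], [-0.0, 0.06, -0.14, -0.09, 0.12]] + [[0.08, -0.42, 0.00, -0.48, -0.14], [0.11, -0.54, 0.0, -0.63, -0.18], [-0.01, 0.03, -0.0, 0.03, 0.01], [0.08, -0.37, 0.0, -0.43, -0.13], [0.27, -1.34, 0.01, -1.55, -0.45]] + [[0.31, 0.42, 0.35, -0.3, -0.03], [-0.11, -0.15, -0.13, 0.11, 0.01], [0.01, 0.01, 0.01, -0.01, -0.0], [0.39, 0.52, 0.43, -0.37, -0.03], [-0.16, -0.21, -0.18, 0.15, 0.01]]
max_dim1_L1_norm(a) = 10.22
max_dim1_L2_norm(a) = 5.35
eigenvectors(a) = [[(0.31-0.39j),0.31+0.39j,-0.08+0.30j,-0.08-0.30j,(-0.14+0j)], [(0.06-0.3j),0.06+0.30j,(0.73+0j),0.73-0.00j,(-0.86+0j)], [(0.76+0j),(0.76-0j),0.10-0.19j,(0.1+0.19j),-0.20+0.00j], [-0.16-0.01j,(-0.16+0.01j),(0.29-0.25j),(0.29+0.25j),0.45+0.00j], [0.06+0.23j,0.06-0.23j,0.17+0.38j,(0.17-0.38j),0.05+0.00j]]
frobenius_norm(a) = 8.99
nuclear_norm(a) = 18.12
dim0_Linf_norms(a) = [4.23, 2.43, 2.69, 2.22, 4.06]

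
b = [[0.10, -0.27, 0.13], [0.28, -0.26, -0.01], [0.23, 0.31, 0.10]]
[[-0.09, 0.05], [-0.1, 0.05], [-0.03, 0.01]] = b@ [[-0.23,  0.12],  [0.15,  -0.08],  [-0.19,  0.1]]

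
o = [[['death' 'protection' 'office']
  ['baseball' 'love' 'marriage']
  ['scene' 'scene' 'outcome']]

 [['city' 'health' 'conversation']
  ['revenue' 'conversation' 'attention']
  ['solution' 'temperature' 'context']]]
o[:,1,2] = ['marriage', 'attention']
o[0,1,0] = 'baseball'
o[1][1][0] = 'revenue'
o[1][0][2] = 'conversation'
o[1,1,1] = 'conversation'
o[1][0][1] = 'health'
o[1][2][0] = 'solution'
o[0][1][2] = 'marriage'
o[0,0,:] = ['death', 'protection', 'office']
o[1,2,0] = 'solution'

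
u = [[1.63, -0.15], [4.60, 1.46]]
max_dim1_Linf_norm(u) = 4.6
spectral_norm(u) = 5.06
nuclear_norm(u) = 5.67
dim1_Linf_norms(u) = [1.63, 4.6]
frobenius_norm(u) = 5.10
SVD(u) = [[-0.30,  -0.95], [-0.95,  0.30]] @ diag([5.059933787787912, 0.6066877806600794]) @ [[-0.96, -0.27], [-0.27, 0.96]]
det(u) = 3.07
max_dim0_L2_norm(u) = 4.88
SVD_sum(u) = [[1.48, 0.41], [4.65, 1.28]] + [[0.15,-0.56], [-0.05,0.18]]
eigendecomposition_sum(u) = [[(0.81+0.33j), (-0.08+0.14j)], [(2.3-4.3j), (0.73+0.49j)]] + [[0.81-0.33j,-0.08-0.14j], [(2.3+4.3j),(0.73-0.49j)]]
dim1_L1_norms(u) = [1.78, 6.06]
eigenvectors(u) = [[0.02+0.18j, (0.02-0.18j)], [0.98+0.00j, 0.98-0.00j]]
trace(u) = 3.09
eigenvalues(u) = [(1.54+0.83j), (1.54-0.83j)]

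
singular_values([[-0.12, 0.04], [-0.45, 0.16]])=[0.49, 0.0]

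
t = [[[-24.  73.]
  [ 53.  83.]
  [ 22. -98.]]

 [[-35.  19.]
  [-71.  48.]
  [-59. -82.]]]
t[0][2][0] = 22.0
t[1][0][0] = -35.0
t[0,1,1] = 83.0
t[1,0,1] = 19.0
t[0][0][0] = -24.0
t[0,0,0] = -24.0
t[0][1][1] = 83.0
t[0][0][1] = 73.0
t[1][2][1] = -82.0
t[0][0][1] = 73.0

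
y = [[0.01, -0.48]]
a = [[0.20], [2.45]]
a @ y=[[0.0, -0.1], [0.02, -1.18]]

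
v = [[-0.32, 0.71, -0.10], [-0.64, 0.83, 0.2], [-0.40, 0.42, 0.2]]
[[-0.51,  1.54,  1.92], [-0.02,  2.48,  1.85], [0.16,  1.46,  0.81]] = v @ [[-1.42,-0.59,0.16],  [-1.27,2.13,2.62],  [0.65,1.65,-1.12]]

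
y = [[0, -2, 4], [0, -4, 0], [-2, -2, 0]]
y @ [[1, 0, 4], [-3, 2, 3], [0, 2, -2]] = [[6, 4, -14], [12, -8, -12], [4, -4, -14]]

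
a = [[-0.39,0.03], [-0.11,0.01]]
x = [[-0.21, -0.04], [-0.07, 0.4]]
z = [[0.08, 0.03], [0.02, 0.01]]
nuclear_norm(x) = 0.62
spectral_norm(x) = 0.41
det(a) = -0.00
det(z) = 0.00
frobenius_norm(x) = 0.46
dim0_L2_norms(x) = [0.22, 0.4]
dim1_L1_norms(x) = [0.25, 0.47]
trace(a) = -0.38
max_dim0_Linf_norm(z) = 0.08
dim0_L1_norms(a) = [0.5, 0.04]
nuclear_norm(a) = 0.41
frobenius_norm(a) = 0.41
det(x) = -0.09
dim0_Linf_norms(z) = [0.08, 0.03]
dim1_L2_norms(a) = [0.39, 0.11]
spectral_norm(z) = 0.09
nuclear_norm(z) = 0.09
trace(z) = 0.09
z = a @ x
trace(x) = 0.19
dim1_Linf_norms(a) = [0.39, 0.11]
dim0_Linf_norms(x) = [0.21, 0.4]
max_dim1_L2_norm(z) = 0.09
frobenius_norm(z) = 0.09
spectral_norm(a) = 0.41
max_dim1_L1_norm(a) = 0.42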